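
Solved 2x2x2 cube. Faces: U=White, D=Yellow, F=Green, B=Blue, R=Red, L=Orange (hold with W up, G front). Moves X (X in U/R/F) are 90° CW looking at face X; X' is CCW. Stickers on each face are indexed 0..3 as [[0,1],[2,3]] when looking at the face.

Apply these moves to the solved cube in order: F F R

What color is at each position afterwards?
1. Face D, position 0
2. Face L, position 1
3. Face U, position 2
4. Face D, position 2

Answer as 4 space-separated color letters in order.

Answer: W R Y Y

Derivation:
After move 1 (F): F=GGGG U=WWOO R=WRWR D=RRYY L=OYOY
After move 2 (F): F=GGGG U=WWYY R=OROR D=WWYY L=OROR
After move 3 (R): R=OORR U=WGYG F=GWGY D=WBYB B=YBWB
Query 1: D[0] = W
Query 2: L[1] = R
Query 3: U[2] = Y
Query 4: D[2] = Y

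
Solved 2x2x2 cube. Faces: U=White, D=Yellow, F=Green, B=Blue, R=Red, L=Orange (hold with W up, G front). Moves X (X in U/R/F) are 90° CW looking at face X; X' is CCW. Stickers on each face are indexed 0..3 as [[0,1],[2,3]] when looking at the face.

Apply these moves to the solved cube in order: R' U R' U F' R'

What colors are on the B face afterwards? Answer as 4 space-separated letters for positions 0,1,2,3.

After move 1 (R'): R=RRRR U=WBWB F=GWGW D=YGYG B=YBYB
After move 2 (U): U=WWBB F=RRGW R=YBRR B=OOYB L=GWOO
After move 3 (R'): R=BRYR U=WYBO F=RWGB D=YRYW B=GOGB
After move 4 (U): U=BWOY F=BRGB R=GOYR B=GWGB L=RWOO
After move 5 (F'): F=RBBG U=BWGY R=ROYR D=WOYW L=RYOO
After move 6 (R'): R=ORRY U=BGGG F=RWBY D=WBYG B=WWOB
Query: B face = WWOB

Answer: W W O B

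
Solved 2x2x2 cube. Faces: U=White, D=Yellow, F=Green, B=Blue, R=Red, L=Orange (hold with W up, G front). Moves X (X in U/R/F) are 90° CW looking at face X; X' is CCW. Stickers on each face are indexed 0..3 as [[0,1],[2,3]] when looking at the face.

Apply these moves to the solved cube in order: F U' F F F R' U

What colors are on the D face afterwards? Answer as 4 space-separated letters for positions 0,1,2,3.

Answer: B G Y G

Derivation:
After move 1 (F): F=GGGG U=WWOO R=WRWR D=RRYY L=OYOY
After move 2 (U'): U=WOWO F=OYGG R=GGWR B=WRBB L=BBOY
After move 3 (F): F=GOGY U=WOYB R=WGOR D=WGYY L=BROR
After move 4 (F): F=GGYO U=WORR R=YGBR D=OWYY L=BWOG
After move 5 (F): F=YGOG U=WOGW R=RGRR D=BYYY L=BOOW
After move 6 (R'): R=GRRR U=WBGW F=YOOW D=BGYG B=YRYB
After move 7 (U): U=GWWB F=GROW R=YRRR B=BOYB L=YOOW
Query: D face = BGYG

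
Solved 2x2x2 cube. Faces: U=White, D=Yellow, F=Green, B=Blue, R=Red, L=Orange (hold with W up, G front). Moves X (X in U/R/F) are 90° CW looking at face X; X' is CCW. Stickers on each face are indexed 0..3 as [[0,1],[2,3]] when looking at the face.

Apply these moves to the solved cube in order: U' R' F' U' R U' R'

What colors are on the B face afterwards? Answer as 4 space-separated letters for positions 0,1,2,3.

Answer: O W Y B

Derivation:
After move 1 (U'): U=WWWW F=OOGG R=GGRR B=RRBB L=BBOO
After move 2 (R'): R=GRGR U=WBWR F=OWGW D=YOYG B=YRYB
After move 3 (F'): F=WWOG U=WBGG R=ORYR D=BOYG L=BROW
After move 4 (U'): U=BGWG F=BROG R=WWYR B=ORYB L=YROW
After move 5 (R): R=YWRW U=BRWG F=BOOG D=BYYO B=GRGB
After move 6 (U'): U=RGBW F=YROG R=BORW B=YWGB L=GROW
After move 7 (R'): R=OWBR U=RGBY F=YGOW D=BRYG B=OWYB
Query: B face = OWYB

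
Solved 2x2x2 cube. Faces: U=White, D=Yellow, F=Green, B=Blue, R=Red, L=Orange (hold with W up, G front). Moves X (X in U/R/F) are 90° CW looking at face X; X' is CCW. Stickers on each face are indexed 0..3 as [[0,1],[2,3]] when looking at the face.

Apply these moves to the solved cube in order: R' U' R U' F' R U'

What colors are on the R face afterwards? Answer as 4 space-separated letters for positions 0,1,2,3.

Answer: B O W G

Derivation:
After move 1 (R'): R=RRRR U=WBWB F=GWGW D=YGYG B=YBYB
After move 2 (U'): U=BBWW F=OOGW R=GWRR B=RRYB L=YBOO
After move 3 (R): R=RGRW U=BOWW F=OGGG D=YYYR B=WRBB
After move 4 (U'): U=OWBW F=YBGG R=OGRW B=RGBB L=WROO
After move 5 (F'): F=BGYG U=OWOR R=YGYW D=ROYR L=WWOB
After move 6 (R): R=YYWG U=OGOG F=BOYR D=RBYR B=RGWB
After move 7 (U'): U=GGOO F=WWYR R=BOWG B=YYWB L=RGOB
Query: R face = BOWG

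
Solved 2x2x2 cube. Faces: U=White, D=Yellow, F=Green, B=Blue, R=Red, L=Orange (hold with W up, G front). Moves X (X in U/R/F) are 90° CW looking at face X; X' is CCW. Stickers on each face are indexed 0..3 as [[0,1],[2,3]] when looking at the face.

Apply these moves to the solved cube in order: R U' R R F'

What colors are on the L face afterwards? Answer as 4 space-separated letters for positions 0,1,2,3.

Answer: W B O W

Derivation:
After move 1 (R): R=RRRR U=WGWG F=GYGY D=YBYB B=WBWB
After move 2 (U'): U=GGWW F=OOGY R=GYRR B=RRWB L=WBOO
After move 3 (R): R=RGRY U=GOWY F=OBGB D=YWYR B=WRGB
After move 4 (R): R=RRYG U=GBWB F=OWGR D=YGYW B=YROB
After move 5 (F'): F=WROG U=GBRY R=GRYG D=BOYW L=WBOW
Query: L face = WBOW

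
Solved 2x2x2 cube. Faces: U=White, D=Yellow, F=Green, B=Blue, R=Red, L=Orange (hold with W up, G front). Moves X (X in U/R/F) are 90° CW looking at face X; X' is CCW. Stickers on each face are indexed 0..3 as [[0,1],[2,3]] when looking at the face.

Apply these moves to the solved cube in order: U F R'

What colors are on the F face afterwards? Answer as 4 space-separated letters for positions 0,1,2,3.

After move 1 (U): U=WWWW F=RRGG R=BBRR B=OOBB L=GGOO
After move 2 (F): F=GRGR U=WWOG R=WBWR D=RBYY L=GYOY
After move 3 (R'): R=BRWW U=WBOO F=GWGG D=RRYR B=YOBB
Query: F face = GWGG

Answer: G W G G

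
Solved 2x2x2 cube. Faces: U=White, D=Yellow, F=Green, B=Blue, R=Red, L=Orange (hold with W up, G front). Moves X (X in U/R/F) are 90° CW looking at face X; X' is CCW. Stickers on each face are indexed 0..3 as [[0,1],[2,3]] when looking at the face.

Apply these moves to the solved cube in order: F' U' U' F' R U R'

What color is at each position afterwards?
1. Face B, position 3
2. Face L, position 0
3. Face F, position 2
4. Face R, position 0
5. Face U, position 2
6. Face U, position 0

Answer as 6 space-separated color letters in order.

Answer: B B B G G O

Derivation:
After move 1 (F'): F=GGGG U=WWRR R=YRYR D=OOYY L=OWOW
After move 2 (U'): U=WRWR F=OWGG R=GGYR B=YRBB L=BBOW
After move 3 (U'): U=RRWW F=BBGG R=OWYR B=GGBB L=YROW
After move 4 (F'): F=BGBG U=RROY R=OWOR D=RWYY L=YWOW
After move 5 (R): R=OORW U=RGOG F=BWBY D=RBYG B=YGRB
After move 6 (U): U=ORGG F=OOBY R=YGRW B=YWRB L=BWOW
After move 7 (R'): R=GWYR U=ORGY F=ORBG D=ROYY B=GWBB
Query 1: B[3] = B
Query 2: L[0] = B
Query 3: F[2] = B
Query 4: R[0] = G
Query 5: U[2] = G
Query 6: U[0] = O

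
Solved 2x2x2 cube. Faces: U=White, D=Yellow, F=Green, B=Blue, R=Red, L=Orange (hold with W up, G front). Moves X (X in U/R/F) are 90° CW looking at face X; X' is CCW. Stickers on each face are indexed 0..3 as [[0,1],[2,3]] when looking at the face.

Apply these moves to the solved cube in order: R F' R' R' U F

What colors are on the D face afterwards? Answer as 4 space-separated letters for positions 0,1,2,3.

After move 1 (R): R=RRRR U=WGWG F=GYGY D=YBYB B=WBWB
After move 2 (F'): F=YYGG U=WGRR R=BRYR D=OOYB L=OGOW
After move 3 (R'): R=RRBY U=WWRW F=YGGR D=OYYG B=BBOB
After move 4 (R'): R=RYRB U=WORB F=YWGW D=OGYR B=GBYB
After move 5 (U): U=RWBO F=RYGW R=GBRB B=OGYB L=YWOW
After move 6 (F): F=GRWY U=RWWW R=BBOB D=RGYR L=YOOG
Query: D face = RGYR

Answer: R G Y R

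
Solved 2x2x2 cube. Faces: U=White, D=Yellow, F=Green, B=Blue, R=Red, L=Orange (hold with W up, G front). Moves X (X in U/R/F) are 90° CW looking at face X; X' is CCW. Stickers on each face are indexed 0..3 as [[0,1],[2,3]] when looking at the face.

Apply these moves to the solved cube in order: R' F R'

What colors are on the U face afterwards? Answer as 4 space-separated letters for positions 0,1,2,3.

Answer: W Y O Y

Derivation:
After move 1 (R'): R=RRRR U=WBWB F=GWGW D=YGYG B=YBYB
After move 2 (F): F=GGWW U=WBOO R=WRBR D=RRYG L=OYOG
After move 3 (R'): R=RRWB U=WYOY F=GBWO D=RGYW B=GBRB
Query: U face = WYOY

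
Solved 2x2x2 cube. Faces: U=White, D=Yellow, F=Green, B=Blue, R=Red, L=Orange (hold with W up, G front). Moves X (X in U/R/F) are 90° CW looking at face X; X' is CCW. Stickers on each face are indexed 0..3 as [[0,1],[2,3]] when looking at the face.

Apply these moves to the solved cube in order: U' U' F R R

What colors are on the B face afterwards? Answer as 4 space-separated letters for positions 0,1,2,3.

After move 1 (U'): U=WWWW F=OOGG R=GGRR B=RRBB L=BBOO
After move 2 (U'): U=WWWW F=BBGG R=OORR B=GGBB L=RROO
After move 3 (F): F=GBGB U=WWOR R=WOWR D=ROYY L=RYOY
After move 4 (R): R=WWRO U=WBOB F=GOGY D=RBYG B=RGWB
After move 5 (R): R=RWOW U=WOOY F=GBGG D=RWYR B=BGBB
Query: B face = BGBB

Answer: B G B B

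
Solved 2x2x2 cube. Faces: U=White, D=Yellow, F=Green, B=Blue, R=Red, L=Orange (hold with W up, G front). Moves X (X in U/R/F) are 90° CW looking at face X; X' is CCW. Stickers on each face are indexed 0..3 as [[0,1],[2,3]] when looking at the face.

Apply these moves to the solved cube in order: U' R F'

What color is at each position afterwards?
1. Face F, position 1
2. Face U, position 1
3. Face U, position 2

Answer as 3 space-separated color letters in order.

After move 1 (U'): U=WWWW F=OOGG R=GGRR B=RRBB L=BBOO
After move 2 (R): R=RGRG U=WOWG F=OYGY D=YBYR B=WRWB
After move 3 (F'): F=YYOG U=WORR R=BGYG D=BOYR L=BGOW
Query 1: F[1] = Y
Query 2: U[1] = O
Query 3: U[2] = R

Answer: Y O R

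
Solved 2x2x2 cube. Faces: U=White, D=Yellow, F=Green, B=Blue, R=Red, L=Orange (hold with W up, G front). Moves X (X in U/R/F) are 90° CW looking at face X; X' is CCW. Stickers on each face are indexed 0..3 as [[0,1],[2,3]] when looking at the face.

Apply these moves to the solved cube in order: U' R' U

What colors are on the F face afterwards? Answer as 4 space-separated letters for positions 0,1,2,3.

After move 1 (U'): U=WWWW F=OOGG R=GGRR B=RRBB L=BBOO
After move 2 (R'): R=GRGR U=WBWR F=OWGW D=YOYG B=YRYB
After move 3 (U): U=WWRB F=GRGW R=YRGR B=BBYB L=OWOO
Query: F face = GRGW

Answer: G R G W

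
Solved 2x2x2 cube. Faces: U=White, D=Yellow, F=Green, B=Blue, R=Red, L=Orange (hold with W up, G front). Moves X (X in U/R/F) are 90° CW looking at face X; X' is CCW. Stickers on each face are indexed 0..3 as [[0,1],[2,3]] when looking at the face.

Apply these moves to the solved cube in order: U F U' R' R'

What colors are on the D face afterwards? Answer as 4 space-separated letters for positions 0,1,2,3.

After move 1 (U): U=WWWW F=RRGG R=BBRR B=OOBB L=GGOO
After move 2 (F): F=GRGR U=WWOG R=WBWR D=RBYY L=GYOY
After move 3 (U'): U=WGWO F=GYGR R=GRWR B=WBBB L=OOOY
After move 4 (R'): R=RRGW U=WBWW F=GGGO D=RYYR B=YBBB
After move 5 (R'): R=RWRG U=WBWY F=GBGW D=RGYO B=RBYB
Query: D face = RGYO

Answer: R G Y O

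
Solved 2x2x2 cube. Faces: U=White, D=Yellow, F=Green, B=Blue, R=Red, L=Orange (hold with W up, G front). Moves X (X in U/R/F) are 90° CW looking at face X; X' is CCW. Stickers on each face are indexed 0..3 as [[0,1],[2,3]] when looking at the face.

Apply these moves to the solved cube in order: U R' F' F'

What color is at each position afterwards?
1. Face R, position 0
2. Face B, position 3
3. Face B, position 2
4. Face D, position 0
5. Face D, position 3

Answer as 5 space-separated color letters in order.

After move 1 (U): U=WWWW F=RRGG R=BBRR B=OOBB L=GGOO
After move 2 (R'): R=BRBR U=WBWO F=RWGW D=YRYG B=YOYB
After move 3 (F'): F=WWRG U=WBBB R=RRYR D=GOYG L=GOOW
After move 4 (F'): F=WGWR U=WBRY R=ORGR D=OWYG L=GBOB
Query 1: R[0] = O
Query 2: B[3] = B
Query 3: B[2] = Y
Query 4: D[0] = O
Query 5: D[3] = G

Answer: O B Y O G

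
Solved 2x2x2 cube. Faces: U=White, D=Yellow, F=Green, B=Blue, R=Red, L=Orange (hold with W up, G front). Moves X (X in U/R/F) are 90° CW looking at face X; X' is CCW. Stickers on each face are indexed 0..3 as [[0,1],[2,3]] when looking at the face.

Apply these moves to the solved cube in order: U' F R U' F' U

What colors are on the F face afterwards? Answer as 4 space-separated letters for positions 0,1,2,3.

Answer: B G B G

Derivation:
After move 1 (U'): U=WWWW F=OOGG R=GGRR B=RRBB L=BBOO
After move 2 (F): F=GOGO U=WWOB R=WGWR D=RGYY L=BYOY
After move 3 (R): R=WWRG U=WOOO F=GGGY D=RBYR B=BRWB
After move 4 (U'): U=OOWO F=BYGY R=GGRG B=WWWB L=BROY
After move 5 (F'): F=YYBG U=OOGR R=BGRG D=RYYR L=BOOW
After move 6 (U): U=GORO F=BGBG R=WWRG B=BOWB L=YYOW
Query: F face = BGBG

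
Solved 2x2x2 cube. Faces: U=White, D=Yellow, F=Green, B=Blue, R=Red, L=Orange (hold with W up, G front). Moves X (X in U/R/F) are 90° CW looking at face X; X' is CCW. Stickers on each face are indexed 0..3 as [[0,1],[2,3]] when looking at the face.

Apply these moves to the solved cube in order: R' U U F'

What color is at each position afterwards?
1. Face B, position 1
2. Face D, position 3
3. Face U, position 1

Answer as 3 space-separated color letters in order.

After move 1 (R'): R=RRRR U=WBWB F=GWGW D=YGYG B=YBYB
After move 2 (U): U=WWBB F=RRGW R=YBRR B=OOYB L=GWOO
After move 3 (U): U=BWBW F=YBGW R=OORR B=GWYB L=RROO
After move 4 (F'): F=BWYG U=BWOR R=GOYR D=ROYG L=RWOB
Query 1: B[1] = W
Query 2: D[3] = G
Query 3: U[1] = W

Answer: W G W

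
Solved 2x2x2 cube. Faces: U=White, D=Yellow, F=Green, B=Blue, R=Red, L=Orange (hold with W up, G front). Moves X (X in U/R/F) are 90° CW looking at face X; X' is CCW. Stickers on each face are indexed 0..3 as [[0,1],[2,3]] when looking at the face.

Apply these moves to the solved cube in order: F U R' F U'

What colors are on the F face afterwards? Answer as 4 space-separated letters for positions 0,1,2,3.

After move 1 (F): F=GGGG U=WWOO R=WRWR D=RRYY L=OYOY
After move 2 (U): U=OWOW F=WRGG R=BBWR B=OYBB L=GGOY
After move 3 (R'): R=BRBW U=OBOO F=WWGW D=RRYG B=YYRB
After move 4 (F): F=GWWW U=OBYG R=OROW D=BBYG L=GROR
After move 5 (U'): U=BGOY F=GRWW R=GWOW B=ORRB L=YYOR
Query: F face = GRWW

Answer: G R W W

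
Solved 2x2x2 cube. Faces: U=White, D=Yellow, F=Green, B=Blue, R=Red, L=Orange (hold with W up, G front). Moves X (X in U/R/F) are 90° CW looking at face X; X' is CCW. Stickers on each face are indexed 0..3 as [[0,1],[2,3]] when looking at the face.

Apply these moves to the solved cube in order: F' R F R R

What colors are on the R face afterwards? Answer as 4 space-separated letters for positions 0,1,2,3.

After move 1 (F'): F=GGGG U=WWRR R=YRYR D=OOYY L=OWOW
After move 2 (R): R=YYRR U=WGRG F=GOGY D=OBYB B=RBWB
After move 3 (F): F=GGYO U=WGWW R=RYGR D=RYYB L=OOOB
After move 4 (R): R=GRRY U=WGWO F=GYYB D=RWYR B=WBGB
After move 5 (R): R=RGYR U=WYWB F=GWYR D=RGYW B=OBGB
Query: R face = RGYR

Answer: R G Y R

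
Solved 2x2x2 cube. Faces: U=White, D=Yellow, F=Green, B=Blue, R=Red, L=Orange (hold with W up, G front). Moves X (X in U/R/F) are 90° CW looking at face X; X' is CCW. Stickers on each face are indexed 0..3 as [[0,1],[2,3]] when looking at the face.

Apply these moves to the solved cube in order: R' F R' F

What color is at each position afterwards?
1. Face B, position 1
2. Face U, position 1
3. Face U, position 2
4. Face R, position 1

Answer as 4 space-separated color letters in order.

After move 1 (R'): R=RRRR U=WBWB F=GWGW D=YGYG B=YBYB
After move 2 (F): F=GGWW U=WBOO R=WRBR D=RRYG L=OYOG
After move 3 (R'): R=RRWB U=WYOY F=GBWO D=RGYW B=GBRB
After move 4 (F): F=WGOB U=WYGY R=ORYB D=WRYW L=OROG
Query 1: B[1] = B
Query 2: U[1] = Y
Query 3: U[2] = G
Query 4: R[1] = R

Answer: B Y G R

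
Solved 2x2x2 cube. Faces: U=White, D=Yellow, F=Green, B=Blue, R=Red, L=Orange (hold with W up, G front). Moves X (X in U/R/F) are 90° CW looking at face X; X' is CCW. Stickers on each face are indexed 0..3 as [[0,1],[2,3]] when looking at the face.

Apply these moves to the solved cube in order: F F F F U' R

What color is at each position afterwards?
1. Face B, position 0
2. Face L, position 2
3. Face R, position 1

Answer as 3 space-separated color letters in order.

After move 1 (F): F=GGGG U=WWOO R=WRWR D=RRYY L=OYOY
After move 2 (F): F=GGGG U=WWYY R=OROR D=WWYY L=OROR
After move 3 (F): F=GGGG U=WWRR R=YRYR D=OOYY L=OWOW
After move 4 (F): F=GGGG U=WWWW R=RRRR D=YYYY L=OOOO
After move 5 (U'): U=WWWW F=OOGG R=GGRR B=RRBB L=BBOO
After move 6 (R): R=RGRG U=WOWG F=OYGY D=YBYR B=WRWB
Query 1: B[0] = W
Query 2: L[2] = O
Query 3: R[1] = G

Answer: W O G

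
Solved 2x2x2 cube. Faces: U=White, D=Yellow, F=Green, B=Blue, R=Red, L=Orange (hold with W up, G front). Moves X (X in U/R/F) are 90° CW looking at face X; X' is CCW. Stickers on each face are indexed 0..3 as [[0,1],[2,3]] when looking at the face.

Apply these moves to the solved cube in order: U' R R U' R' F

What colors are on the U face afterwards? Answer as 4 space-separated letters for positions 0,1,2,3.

Answer: Y O O R

Derivation:
After move 1 (U'): U=WWWW F=OOGG R=GGRR B=RRBB L=BBOO
After move 2 (R): R=RGRG U=WOWG F=OYGY D=YBYR B=WRWB
After move 3 (R): R=RRGG U=WYWY F=OBGR D=YWYW B=GROB
After move 4 (U'): U=YYWW F=BBGR R=OBGG B=RROB L=GROO
After move 5 (R'): R=BGOG U=YOWR F=BYGW D=YBYR B=WRWB
After move 6 (F): F=GBWY U=YOOR R=WGRG D=OBYR L=GYOB
Query: U face = YOOR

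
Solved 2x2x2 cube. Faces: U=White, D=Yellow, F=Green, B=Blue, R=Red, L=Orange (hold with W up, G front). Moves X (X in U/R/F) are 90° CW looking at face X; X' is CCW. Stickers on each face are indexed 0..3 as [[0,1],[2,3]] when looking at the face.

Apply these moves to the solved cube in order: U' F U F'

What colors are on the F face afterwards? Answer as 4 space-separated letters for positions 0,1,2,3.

After move 1 (U'): U=WWWW F=OOGG R=GGRR B=RRBB L=BBOO
After move 2 (F): F=GOGO U=WWOB R=WGWR D=RGYY L=BYOY
After move 3 (U): U=OWBW F=WGGO R=RRWR B=BYBB L=GOOY
After move 4 (F'): F=GOWG U=OWRW R=GRRR D=OYYY L=GWOB
Query: F face = GOWG

Answer: G O W G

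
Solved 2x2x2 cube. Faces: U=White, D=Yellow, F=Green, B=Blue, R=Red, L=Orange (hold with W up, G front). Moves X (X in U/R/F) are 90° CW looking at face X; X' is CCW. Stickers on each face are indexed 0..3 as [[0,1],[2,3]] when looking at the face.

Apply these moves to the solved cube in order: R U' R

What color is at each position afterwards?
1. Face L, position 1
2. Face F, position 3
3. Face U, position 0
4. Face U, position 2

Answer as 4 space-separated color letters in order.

Answer: B B G W

Derivation:
After move 1 (R): R=RRRR U=WGWG F=GYGY D=YBYB B=WBWB
After move 2 (U'): U=GGWW F=OOGY R=GYRR B=RRWB L=WBOO
After move 3 (R): R=RGRY U=GOWY F=OBGB D=YWYR B=WRGB
Query 1: L[1] = B
Query 2: F[3] = B
Query 3: U[0] = G
Query 4: U[2] = W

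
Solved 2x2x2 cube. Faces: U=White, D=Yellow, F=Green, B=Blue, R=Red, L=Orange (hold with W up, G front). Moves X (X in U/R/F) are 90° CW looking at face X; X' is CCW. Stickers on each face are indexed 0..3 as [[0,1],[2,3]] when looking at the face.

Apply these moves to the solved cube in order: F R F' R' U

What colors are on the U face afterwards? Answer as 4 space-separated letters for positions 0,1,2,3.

Answer: W W O W

Derivation:
After move 1 (F): F=GGGG U=WWOO R=WRWR D=RRYY L=OYOY
After move 2 (R): R=WWRR U=WGOG F=GRGY D=RBYB B=OBWB
After move 3 (F'): F=RYGG U=WGWR R=BWRR D=YYYB L=OGOO
After move 4 (R'): R=WRBR U=WWWO F=RGGR D=YYYG B=BBYB
After move 5 (U): U=WWOW F=WRGR R=BBBR B=OGYB L=RGOO
Query: U face = WWOW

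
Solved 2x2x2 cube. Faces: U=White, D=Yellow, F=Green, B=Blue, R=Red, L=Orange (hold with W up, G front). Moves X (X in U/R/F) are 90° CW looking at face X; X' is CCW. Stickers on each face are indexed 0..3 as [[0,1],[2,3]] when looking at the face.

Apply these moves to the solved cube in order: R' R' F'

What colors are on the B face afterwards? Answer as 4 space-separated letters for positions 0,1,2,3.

Answer: G B G B

Derivation:
After move 1 (R'): R=RRRR U=WBWB F=GWGW D=YGYG B=YBYB
After move 2 (R'): R=RRRR U=WYWY F=GBGB D=YWYW B=GBGB
After move 3 (F'): F=BBGG U=WYRR R=WRYR D=OOYW L=OYOW
Query: B face = GBGB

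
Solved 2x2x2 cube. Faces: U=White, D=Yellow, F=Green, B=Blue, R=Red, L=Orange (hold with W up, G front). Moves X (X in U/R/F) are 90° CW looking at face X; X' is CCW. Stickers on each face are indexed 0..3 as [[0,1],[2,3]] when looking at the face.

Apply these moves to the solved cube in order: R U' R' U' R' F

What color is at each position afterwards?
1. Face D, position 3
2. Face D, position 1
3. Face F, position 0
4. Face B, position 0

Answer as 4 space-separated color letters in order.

Answer: W G G Y

Derivation:
After move 1 (R): R=RRRR U=WGWG F=GYGY D=YBYB B=WBWB
After move 2 (U'): U=GGWW F=OOGY R=GYRR B=RRWB L=WBOO
After move 3 (R'): R=YRGR U=GWWR F=OGGW D=YOYY B=BRBB
After move 4 (U'): U=WRGW F=WBGW R=OGGR B=YRBB L=BROO
After move 5 (R'): R=GROG U=WBGY F=WRGW D=YBYW B=YROB
After move 6 (F): F=GWWR U=WBOR R=GRYG D=OGYW L=BYOB
Query 1: D[3] = W
Query 2: D[1] = G
Query 3: F[0] = G
Query 4: B[0] = Y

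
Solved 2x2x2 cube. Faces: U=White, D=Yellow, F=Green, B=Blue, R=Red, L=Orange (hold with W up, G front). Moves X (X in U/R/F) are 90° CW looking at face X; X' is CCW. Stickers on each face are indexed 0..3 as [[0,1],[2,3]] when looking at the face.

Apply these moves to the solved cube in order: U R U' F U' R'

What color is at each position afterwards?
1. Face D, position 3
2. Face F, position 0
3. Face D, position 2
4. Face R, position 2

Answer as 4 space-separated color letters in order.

Answer: G W Y G

Derivation:
After move 1 (U): U=WWWW F=RRGG R=BBRR B=OOBB L=GGOO
After move 2 (R): R=RBRB U=WRWG F=RYGY D=YBYO B=WOWB
After move 3 (U'): U=RGWW F=GGGY R=RYRB B=RBWB L=WOOO
After move 4 (F): F=GGYG U=RGOO R=WYWB D=RRYO L=WYOB
After move 5 (U'): U=GORO F=WYYG R=GGWB B=WYWB L=RBOB
After move 6 (R'): R=GBGW U=GWRW F=WOYO D=RYYG B=OYRB
Query 1: D[3] = G
Query 2: F[0] = W
Query 3: D[2] = Y
Query 4: R[2] = G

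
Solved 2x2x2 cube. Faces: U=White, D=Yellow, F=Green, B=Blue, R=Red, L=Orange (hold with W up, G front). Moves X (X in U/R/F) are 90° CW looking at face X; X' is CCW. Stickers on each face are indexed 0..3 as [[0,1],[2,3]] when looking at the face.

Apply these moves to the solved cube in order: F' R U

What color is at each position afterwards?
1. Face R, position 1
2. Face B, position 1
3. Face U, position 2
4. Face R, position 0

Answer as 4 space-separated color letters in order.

After move 1 (F'): F=GGGG U=WWRR R=YRYR D=OOYY L=OWOW
After move 2 (R): R=YYRR U=WGRG F=GOGY D=OBYB B=RBWB
After move 3 (U): U=RWGG F=YYGY R=RBRR B=OWWB L=GOOW
Query 1: R[1] = B
Query 2: B[1] = W
Query 3: U[2] = G
Query 4: R[0] = R

Answer: B W G R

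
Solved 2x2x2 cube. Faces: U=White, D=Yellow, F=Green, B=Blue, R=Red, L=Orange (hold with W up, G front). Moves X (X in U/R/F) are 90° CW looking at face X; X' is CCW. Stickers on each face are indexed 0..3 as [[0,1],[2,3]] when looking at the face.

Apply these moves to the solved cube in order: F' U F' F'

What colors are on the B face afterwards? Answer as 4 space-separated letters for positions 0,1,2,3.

Answer: O W B B

Derivation:
After move 1 (F'): F=GGGG U=WWRR R=YRYR D=OOYY L=OWOW
After move 2 (U): U=RWRW F=YRGG R=BBYR B=OWBB L=GGOW
After move 3 (F'): F=RGYG U=RWBY R=OBOR D=GWYY L=GWOR
After move 4 (F'): F=GGRY U=RWOO R=WBGR D=WRYY L=GYOB
Query: B face = OWBB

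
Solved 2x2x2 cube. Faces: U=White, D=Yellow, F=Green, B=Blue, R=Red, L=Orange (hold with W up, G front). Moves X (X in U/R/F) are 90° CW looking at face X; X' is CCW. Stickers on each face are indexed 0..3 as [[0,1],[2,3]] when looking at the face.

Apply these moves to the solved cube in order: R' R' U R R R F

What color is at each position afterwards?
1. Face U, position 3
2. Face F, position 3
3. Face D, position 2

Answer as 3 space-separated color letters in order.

After move 1 (R'): R=RRRR U=WBWB F=GWGW D=YGYG B=YBYB
After move 2 (R'): R=RRRR U=WYWY F=GBGB D=YWYW B=GBGB
After move 3 (U): U=WWYY F=RRGB R=GBRR B=OOGB L=GBOO
After move 4 (R): R=RGRB U=WRYB F=RWGW D=YGYO B=YOWB
After move 5 (R): R=RRBG U=WWYW F=RGGO D=YWYY B=BORB
After move 6 (R): R=BRGR U=WGYO F=RWGY D=YRYB B=WOWB
After move 7 (F): F=GRYW U=WGOB R=YROR D=GBYB L=GYOR
Query 1: U[3] = B
Query 2: F[3] = W
Query 3: D[2] = Y

Answer: B W Y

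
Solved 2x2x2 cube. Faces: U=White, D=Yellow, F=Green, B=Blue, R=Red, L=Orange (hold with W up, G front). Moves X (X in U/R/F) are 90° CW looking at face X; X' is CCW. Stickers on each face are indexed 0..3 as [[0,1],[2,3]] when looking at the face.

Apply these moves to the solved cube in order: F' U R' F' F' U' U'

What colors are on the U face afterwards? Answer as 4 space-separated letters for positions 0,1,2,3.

Answer: O R B R

Derivation:
After move 1 (F'): F=GGGG U=WWRR R=YRYR D=OOYY L=OWOW
After move 2 (U): U=RWRW F=YRGG R=BBYR B=OWBB L=GGOW
After move 3 (R'): R=BRBY U=RBRO F=YWGW D=ORYG B=YWOB
After move 4 (F'): F=WWYG U=RBBB R=RROY D=GWYG L=GOOR
After move 5 (F'): F=WGWY U=RBRO R=WRGY D=ORYG L=GBOB
After move 6 (U'): U=BORR F=GBWY R=WGGY B=WROB L=YWOB
After move 7 (U'): U=ORBR F=YWWY R=GBGY B=WGOB L=WROB
Query: U face = ORBR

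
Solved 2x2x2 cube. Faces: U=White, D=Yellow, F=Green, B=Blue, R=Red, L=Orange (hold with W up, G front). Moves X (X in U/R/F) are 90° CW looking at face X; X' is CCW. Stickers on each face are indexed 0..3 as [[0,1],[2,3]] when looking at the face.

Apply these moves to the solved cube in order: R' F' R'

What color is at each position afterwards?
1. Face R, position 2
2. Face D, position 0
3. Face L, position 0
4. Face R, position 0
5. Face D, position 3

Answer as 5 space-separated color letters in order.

After move 1 (R'): R=RRRR U=WBWB F=GWGW D=YGYG B=YBYB
After move 2 (F'): F=WWGG U=WBRR R=GRYR D=OOYG L=OBOW
After move 3 (R'): R=RRGY U=WYRY F=WBGR D=OWYG B=GBOB
Query 1: R[2] = G
Query 2: D[0] = O
Query 3: L[0] = O
Query 4: R[0] = R
Query 5: D[3] = G

Answer: G O O R G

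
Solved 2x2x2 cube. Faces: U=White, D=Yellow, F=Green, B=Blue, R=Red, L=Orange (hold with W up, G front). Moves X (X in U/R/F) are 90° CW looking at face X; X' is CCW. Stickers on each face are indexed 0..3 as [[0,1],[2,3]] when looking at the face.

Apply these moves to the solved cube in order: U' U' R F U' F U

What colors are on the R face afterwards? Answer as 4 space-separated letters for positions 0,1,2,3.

Answer: W O O O

Derivation:
After move 1 (U'): U=WWWW F=OOGG R=GGRR B=RRBB L=BBOO
After move 2 (U'): U=WWWW F=BBGG R=OORR B=GGBB L=RROO
After move 3 (R): R=RORO U=WBWG F=BYGY D=YBYG B=WGWB
After move 4 (F): F=GBYY U=WBOR R=WOGO D=RRYG L=RYOB
After move 5 (U'): U=BRWO F=RYYY R=GBGO B=WOWB L=WGOB
After move 6 (F): F=YRYY U=BRBG R=WBOO D=GGYG L=WROR
After move 7 (U): U=BBGR F=WBYY R=WOOO B=WRWB L=YROR
Query: R face = WOOO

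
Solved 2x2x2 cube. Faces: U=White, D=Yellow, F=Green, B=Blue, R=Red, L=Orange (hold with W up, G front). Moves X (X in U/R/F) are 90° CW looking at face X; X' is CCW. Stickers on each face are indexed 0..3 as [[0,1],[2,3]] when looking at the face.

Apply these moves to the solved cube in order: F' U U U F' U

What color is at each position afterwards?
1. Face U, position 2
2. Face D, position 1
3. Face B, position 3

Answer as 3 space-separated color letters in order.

Answer: Y W B

Derivation:
After move 1 (F'): F=GGGG U=WWRR R=YRYR D=OOYY L=OWOW
After move 2 (U): U=RWRW F=YRGG R=BBYR B=OWBB L=GGOW
After move 3 (U): U=RRWW F=BBGG R=OWYR B=GGBB L=YROW
After move 4 (U): U=WRWR F=OWGG R=GGYR B=YRBB L=BBOW
After move 5 (F'): F=WGOG U=WRGY R=OGOR D=BWYY L=BROW
After move 6 (U): U=GWYR F=OGOG R=YROR B=BRBB L=WGOW
Query 1: U[2] = Y
Query 2: D[1] = W
Query 3: B[3] = B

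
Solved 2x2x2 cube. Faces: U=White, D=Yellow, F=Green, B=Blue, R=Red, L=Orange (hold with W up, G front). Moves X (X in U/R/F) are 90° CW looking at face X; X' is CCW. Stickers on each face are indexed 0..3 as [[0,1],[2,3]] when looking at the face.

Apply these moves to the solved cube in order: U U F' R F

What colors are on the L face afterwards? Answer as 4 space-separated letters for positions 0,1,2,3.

Answer: R R O B

Derivation:
After move 1 (U): U=WWWW F=RRGG R=BBRR B=OOBB L=GGOO
After move 2 (U): U=WWWW F=BBGG R=OORR B=GGBB L=RROO
After move 3 (F'): F=BGBG U=WWOR R=YOYR D=ROYY L=RWOW
After move 4 (R): R=YYRO U=WGOG F=BOBY D=RBYG B=RGWB
After move 5 (F): F=BBYO U=WGWW R=OYGO D=RYYG L=RROB
Query: L face = RROB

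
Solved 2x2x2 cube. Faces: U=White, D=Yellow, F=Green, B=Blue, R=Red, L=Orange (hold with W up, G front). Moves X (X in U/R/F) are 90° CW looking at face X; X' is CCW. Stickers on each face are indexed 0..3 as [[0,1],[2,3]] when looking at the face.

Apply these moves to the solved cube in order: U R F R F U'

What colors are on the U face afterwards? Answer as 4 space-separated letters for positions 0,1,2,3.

After move 1 (U): U=WWWW F=RRGG R=BBRR B=OOBB L=GGOO
After move 2 (R): R=RBRB U=WRWG F=RYGY D=YBYO B=WOWB
After move 3 (F): F=GRYY U=WROG R=WBGB D=RRYO L=GYOB
After move 4 (R): R=GWBB U=WROY F=GRYO D=RWYW B=GORB
After move 5 (F): F=YGOR U=WRBY R=OWYB D=BGYW L=GROW
After move 6 (U'): U=RYWB F=GROR R=YGYB B=OWRB L=GOOW
Query: U face = RYWB

Answer: R Y W B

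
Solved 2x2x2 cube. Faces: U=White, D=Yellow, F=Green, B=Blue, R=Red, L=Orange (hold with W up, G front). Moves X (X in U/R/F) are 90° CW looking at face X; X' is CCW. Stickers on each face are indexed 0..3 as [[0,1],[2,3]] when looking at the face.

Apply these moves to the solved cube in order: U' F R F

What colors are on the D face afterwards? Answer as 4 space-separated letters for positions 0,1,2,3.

Answer: R W Y R

Derivation:
After move 1 (U'): U=WWWW F=OOGG R=GGRR B=RRBB L=BBOO
After move 2 (F): F=GOGO U=WWOB R=WGWR D=RGYY L=BYOY
After move 3 (R): R=WWRG U=WOOO F=GGGY D=RBYR B=BRWB
After move 4 (F): F=GGYG U=WOYY R=OWOG D=RWYR L=BROB
Query: D face = RWYR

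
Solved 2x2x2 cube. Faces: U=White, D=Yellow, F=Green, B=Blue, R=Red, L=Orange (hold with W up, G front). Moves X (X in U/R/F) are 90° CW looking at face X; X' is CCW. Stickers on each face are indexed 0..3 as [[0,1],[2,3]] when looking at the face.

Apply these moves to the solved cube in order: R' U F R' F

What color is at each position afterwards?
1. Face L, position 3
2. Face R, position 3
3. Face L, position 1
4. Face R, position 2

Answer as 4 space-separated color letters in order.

Answer: R B R O

Derivation:
After move 1 (R'): R=RRRR U=WBWB F=GWGW D=YGYG B=YBYB
After move 2 (U): U=WWBB F=RRGW R=YBRR B=OOYB L=GWOO
After move 3 (F): F=GRWR U=WWOW R=BBBR D=RYYG L=GYOG
After move 4 (R'): R=BRBB U=WYOO F=GWWW D=RRYR B=GOYB
After move 5 (F): F=WGWW U=WYGY R=OROB D=BBYR L=GROR
Query 1: L[3] = R
Query 2: R[3] = B
Query 3: L[1] = R
Query 4: R[2] = O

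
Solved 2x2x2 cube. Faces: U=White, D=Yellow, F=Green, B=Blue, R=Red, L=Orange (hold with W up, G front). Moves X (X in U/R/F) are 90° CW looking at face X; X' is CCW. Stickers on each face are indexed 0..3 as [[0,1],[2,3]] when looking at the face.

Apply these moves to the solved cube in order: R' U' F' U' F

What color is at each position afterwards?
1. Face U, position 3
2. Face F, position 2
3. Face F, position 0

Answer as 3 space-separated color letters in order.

After move 1 (R'): R=RRRR U=WBWB F=GWGW D=YGYG B=YBYB
After move 2 (U'): U=BBWW F=OOGW R=GWRR B=RRYB L=YBOO
After move 3 (F'): F=OWOG U=BBGR R=GWYR D=BOYG L=YWOW
After move 4 (U'): U=BRBG F=YWOG R=OWYR B=GWYB L=RROW
After move 5 (F): F=OYGW U=BRWR R=BWGR D=YOYG L=RBOO
Query 1: U[3] = R
Query 2: F[2] = G
Query 3: F[0] = O

Answer: R G O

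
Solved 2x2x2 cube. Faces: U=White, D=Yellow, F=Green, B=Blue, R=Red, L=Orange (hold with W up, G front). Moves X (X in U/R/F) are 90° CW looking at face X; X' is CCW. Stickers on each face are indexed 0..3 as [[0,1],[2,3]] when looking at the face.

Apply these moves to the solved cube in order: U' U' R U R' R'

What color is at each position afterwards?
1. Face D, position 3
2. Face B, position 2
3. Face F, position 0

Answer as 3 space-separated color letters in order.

Answer: B O R

Derivation:
After move 1 (U'): U=WWWW F=OOGG R=GGRR B=RRBB L=BBOO
After move 2 (U'): U=WWWW F=BBGG R=OORR B=GGBB L=RROO
After move 3 (R): R=RORO U=WBWG F=BYGY D=YBYG B=WGWB
After move 4 (U): U=WWGB F=ROGY R=WGRO B=RRWB L=BYOO
After move 5 (R'): R=GOWR U=WWGR F=RWGB D=YOYY B=GRBB
After move 6 (R'): R=ORGW U=WBGG F=RWGR D=YWYB B=YROB
Query 1: D[3] = B
Query 2: B[2] = O
Query 3: F[0] = R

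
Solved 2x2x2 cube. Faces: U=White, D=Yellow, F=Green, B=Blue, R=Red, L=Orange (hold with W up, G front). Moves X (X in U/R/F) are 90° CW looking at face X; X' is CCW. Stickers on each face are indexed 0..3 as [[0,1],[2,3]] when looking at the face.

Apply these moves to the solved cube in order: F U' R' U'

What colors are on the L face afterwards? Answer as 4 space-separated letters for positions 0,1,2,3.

Answer: Y R O Y

Derivation:
After move 1 (F): F=GGGG U=WWOO R=WRWR D=RRYY L=OYOY
After move 2 (U'): U=WOWO F=OYGG R=GGWR B=WRBB L=BBOY
After move 3 (R'): R=GRGW U=WBWW F=OOGO D=RYYG B=YRRB
After move 4 (U'): U=BWWW F=BBGO R=OOGW B=GRRB L=YROY
Query: L face = YROY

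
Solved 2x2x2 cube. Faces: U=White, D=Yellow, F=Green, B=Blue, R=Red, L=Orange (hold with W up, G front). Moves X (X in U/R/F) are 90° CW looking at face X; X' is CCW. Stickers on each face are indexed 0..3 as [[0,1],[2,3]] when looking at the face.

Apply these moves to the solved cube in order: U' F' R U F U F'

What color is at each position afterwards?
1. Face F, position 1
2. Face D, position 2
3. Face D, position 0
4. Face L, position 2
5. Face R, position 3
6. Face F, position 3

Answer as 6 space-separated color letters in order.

After move 1 (U'): U=WWWW F=OOGG R=GGRR B=RRBB L=BBOO
After move 2 (F'): F=OGOG U=WWGR R=YGYR D=BOYY L=BWOW
After move 3 (R): R=YYRG U=WGGG F=OOOY D=BBYR B=RRWB
After move 4 (U): U=GWGG F=YYOY R=RRRG B=BWWB L=OOOW
After move 5 (F): F=OYYY U=GWWO R=GRGG D=RRYR L=OBOB
After move 6 (U): U=WGOW F=GRYY R=BWGG B=OBWB L=OYOB
After move 7 (F'): F=RYGY U=WGBG R=RWRG D=YBYR L=OWOO
Query 1: F[1] = Y
Query 2: D[2] = Y
Query 3: D[0] = Y
Query 4: L[2] = O
Query 5: R[3] = G
Query 6: F[3] = Y

Answer: Y Y Y O G Y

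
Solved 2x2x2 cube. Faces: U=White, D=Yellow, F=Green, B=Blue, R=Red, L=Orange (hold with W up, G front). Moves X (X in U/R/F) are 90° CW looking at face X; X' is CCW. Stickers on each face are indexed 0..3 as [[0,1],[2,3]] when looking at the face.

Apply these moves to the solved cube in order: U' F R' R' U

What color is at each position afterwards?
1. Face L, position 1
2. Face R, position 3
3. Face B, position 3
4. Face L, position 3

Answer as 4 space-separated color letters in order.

Answer: B W B Y

Derivation:
After move 1 (U'): U=WWWW F=OOGG R=GGRR B=RRBB L=BBOO
After move 2 (F): F=GOGO U=WWOB R=WGWR D=RGYY L=BYOY
After move 3 (R'): R=GRWW U=WBOR F=GWGB D=ROYO B=YRGB
After move 4 (R'): R=RWGW U=WGOY F=GBGR D=RWYB B=OROB
After move 5 (U): U=OWYG F=RWGR R=ORGW B=BYOB L=GBOY
Query 1: L[1] = B
Query 2: R[3] = W
Query 3: B[3] = B
Query 4: L[3] = Y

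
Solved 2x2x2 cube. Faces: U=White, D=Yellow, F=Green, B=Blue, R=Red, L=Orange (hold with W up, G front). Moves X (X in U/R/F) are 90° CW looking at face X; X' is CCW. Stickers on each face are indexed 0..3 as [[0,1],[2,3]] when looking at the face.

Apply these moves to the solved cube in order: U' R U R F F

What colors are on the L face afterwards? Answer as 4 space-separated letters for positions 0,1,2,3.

After move 1 (U'): U=WWWW F=OOGG R=GGRR B=RRBB L=BBOO
After move 2 (R): R=RGRG U=WOWG F=OYGY D=YBYR B=WRWB
After move 3 (U): U=WWGO F=RGGY R=WRRG B=BBWB L=OYOO
After move 4 (R): R=RWGR U=WGGY F=RBGR D=YWYB B=OBWB
After move 5 (F): F=GRRB U=WGOY R=GWYR D=GRYB L=OYOW
After move 6 (F): F=RGBR U=WGWY R=OWYR D=YGYB L=OGOR
Query: L face = OGOR

Answer: O G O R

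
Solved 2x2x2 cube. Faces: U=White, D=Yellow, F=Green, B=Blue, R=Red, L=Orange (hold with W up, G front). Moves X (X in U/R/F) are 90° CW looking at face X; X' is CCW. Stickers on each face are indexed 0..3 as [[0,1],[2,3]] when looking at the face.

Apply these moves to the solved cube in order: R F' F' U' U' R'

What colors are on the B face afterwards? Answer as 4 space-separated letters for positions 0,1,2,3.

After move 1 (R): R=RRRR U=WGWG F=GYGY D=YBYB B=WBWB
After move 2 (F'): F=YYGG U=WGRR R=BRYR D=OOYB L=OGOW
After move 3 (F'): F=YGYG U=WGBY R=OROR D=GWYB L=OROR
After move 4 (U'): U=GYWB F=ORYG R=YGOR B=ORWB L=WBOR
After move 5 (U'): U=YBGW F=WBYG R=OROR B=YGWB L=OROR
After move 6 (R'): R=RROO U=YWGY F=WBYW D=GBYG B=BGWB
Query: B face = BGWB

Answer: B G W B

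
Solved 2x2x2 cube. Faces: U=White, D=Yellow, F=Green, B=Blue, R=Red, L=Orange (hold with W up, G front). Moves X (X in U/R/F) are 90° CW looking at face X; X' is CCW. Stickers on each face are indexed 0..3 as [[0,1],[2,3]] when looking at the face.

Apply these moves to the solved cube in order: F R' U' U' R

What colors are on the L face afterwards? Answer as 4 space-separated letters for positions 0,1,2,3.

After move 1 (F): F=GGGG U=WWOO R=WRWR D=RRYY L=OYOY
After move 2 (R'): R=RRWW U=WBOB F=GWGO D=RGYG B=YBRB
After move 3 (U'): U=BBWO F=OYGO R=GWWW B=RRRB L=YBOY
After move 4 (U'): U=BOBW F=YBGO R=OYWW B=GWRB L=RROY
After move 5 (R): R=WOWY U=BBBO F=YGGG D=RRYG B=WWOB
Query: L face = RROY

Answer: R R O Y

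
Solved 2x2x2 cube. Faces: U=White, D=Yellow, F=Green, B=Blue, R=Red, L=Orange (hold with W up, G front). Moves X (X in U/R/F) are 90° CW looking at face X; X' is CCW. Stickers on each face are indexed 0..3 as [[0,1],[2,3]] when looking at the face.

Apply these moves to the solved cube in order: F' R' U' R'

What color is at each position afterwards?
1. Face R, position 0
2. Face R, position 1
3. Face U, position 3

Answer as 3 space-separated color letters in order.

After move 1 (F'): F=GGGG U=WWRR R=YRYR D=OOYY L=OWOW
After move 2 (R'): R=RRYY U=WBRB F=GWGR D=OGYG B=YBOB
After move 3 (U'): U=BBWR F=OWGR R=GWYY B=RROB L=YBOW
After move 4 (R'): R=WYGY U=BOWR F=OBGR D=OWYR B=GRGB
Query 1: R[0] = W
Query 2: R[1] = Y
Query 3: U[3] = R

Answer: W Y R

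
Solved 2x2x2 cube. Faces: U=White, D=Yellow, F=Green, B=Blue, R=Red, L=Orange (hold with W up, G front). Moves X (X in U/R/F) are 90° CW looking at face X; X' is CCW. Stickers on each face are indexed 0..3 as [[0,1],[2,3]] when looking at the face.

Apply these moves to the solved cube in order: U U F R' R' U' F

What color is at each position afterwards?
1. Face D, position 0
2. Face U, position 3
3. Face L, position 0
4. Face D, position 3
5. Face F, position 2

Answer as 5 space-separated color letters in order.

Answer: O G B R G

Derivation:
After move 1 (U): U=WWWW F=RRGG R=BBRR B=OOBB L=GGOO
After move 2 (U): U=WWWW F=BBGG R=OORR B=GGBB L=RROO
After move 3 (F): F=GBGB U=WWOR R=WOWR D=ROYY L=RYOY
After move 4 (R'): R=ORWW U=WBOG F=GWGR D=RBYB B=YGOB
After move 5 (R'): R=RWOW U=WOOY F=GBGG D=RWYR B=BGBB
After move 6 (U'): U=OYWO F=RYGG R=GBOW B=RWBB L=BGOY
After move 7 (F): F=GRGY U=OYYG R=WBOW D=OGYR L=BROW
Query 1: D[0] = O
Query 2: U[3] = G
Query 3: L[0] = B
Query 4: D[3] = R
Query 5: F[2] = G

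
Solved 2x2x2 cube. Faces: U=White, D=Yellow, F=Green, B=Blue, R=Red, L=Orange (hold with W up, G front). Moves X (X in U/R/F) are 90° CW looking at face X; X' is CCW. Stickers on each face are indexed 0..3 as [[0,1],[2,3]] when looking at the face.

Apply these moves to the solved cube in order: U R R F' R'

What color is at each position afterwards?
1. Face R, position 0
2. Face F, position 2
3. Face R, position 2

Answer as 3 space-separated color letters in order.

Answer: R R W

Derivation:
After move 1 (U): U=WWWW F=RRGG R=BBRR B=OOBB L=GGOO
After move 2 (R): R=RBRB U=WRWG F=RYGY D=YBYO B=WOWB
After move 3 (R): R=RRBB U=WYWY F=RBGO D=YWYW B=GORB
After move 4 (F'): F=BORG U=WYRB R=WRYB D=GOYW L=GYOW
After move 5 (R'): R=RBWY U=WRRG F=BYRB D=GOYG B=WOOB
Query 1: R[0] = R
Query 2: F[2] = R
Query 3: R[2] = W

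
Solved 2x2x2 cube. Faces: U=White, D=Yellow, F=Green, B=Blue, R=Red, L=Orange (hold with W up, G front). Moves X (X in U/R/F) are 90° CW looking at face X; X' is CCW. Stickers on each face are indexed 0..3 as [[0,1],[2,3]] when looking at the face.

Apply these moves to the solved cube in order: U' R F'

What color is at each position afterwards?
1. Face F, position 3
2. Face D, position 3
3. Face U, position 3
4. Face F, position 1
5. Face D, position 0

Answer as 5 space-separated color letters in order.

After move 1 (U'): U=WWWW F=OOGG R=GGRR B=RRBB L=BBOO
After move 2 (R): R=RGRG U=WOWG F=OYGY D=YBYR B=WRWB
After move 3 (F'): F=YYOG U=WORR R=BGYG D=BOYR L=BGOW
Query 1: F[3] = G
Query 2: D[3] = R
Query 3: U[3] = R
Query 4: F[1] = Y
Query 5: D[0] = B

Answer: G R R Y B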